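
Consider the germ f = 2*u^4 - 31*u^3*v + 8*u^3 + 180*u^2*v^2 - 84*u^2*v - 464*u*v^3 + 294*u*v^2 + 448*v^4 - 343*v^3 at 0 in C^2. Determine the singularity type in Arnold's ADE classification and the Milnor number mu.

Type E_7, Milnor number mu = 7.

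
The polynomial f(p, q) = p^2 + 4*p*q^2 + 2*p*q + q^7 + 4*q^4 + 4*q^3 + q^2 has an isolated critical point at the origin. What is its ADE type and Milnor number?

Type A_6, Milnor number mu = 6.

The Hessian of f at 0 has rank 1. Corank 1: A-series; mu = 6 gives A_6.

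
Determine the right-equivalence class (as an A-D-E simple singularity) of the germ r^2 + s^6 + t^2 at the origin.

A5

The Hessian of f at 0 is [[0, 0, 0], [0, 2, 0], [0, 0, 2]] with rank 2, so corank 1. A Groebner basis of the Jacobian ideal J(f) in C{s,t,r} is {s^5, t, r}; counting standard monomials gives mu = 5. Corank 1: A-series; mu = 5 gives A_5.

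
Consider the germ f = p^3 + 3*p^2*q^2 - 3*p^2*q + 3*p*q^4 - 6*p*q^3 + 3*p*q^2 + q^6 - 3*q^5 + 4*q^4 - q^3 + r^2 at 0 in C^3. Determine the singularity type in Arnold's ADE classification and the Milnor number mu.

Type E_6, Milnor number mu = 6.

The Hessian of f at 0 is [[0, 0, 0], [0, 0, 0], [0, 0, 2]] with rank 1, so corank 2. A Groebner basis of the Jacobian ideal J(f) in C{p,q,r} is {p^3 + 3*p^2/2 - 3*p*q + 3*q^2/2, p^2*q + p^2 - 2*p*q + q^2, p^2/2 + p*q^2 - p*q + q^2/2, q^3, r}; counting standard monomials gives mu = 6. Corank 2; j^3 = (p - q)^3 is a perfect cube, so E-series; the 4-jet and mu = 6 give E_6.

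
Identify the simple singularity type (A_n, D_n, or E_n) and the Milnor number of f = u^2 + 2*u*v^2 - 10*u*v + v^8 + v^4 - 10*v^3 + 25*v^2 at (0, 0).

Type A_7, Milnor number mu = 7.

The Hessian of f at 0 has rank 1. Corank 1: A-series; mu = 7 gives A_7.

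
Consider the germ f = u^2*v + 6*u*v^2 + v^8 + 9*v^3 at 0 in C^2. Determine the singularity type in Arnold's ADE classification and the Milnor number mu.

Type D9, Milnor number mu = 9.

The Hessian of f at 0 is [[0, 0], [0, 0]] with rank 0, so corank 2. A Groebner basis of the Jacobian ideal J(f) in C{u,v} is {u^2/8 + v^7 - 9*v^2/8, u^3 + 27*v^3, u*v + 3*v^2}; counting standard monomials gives mu = 9. Corank 2; j^3 = v*(u + 3*v)^2 has shape L^2 M (L != M), so D-series; mu = 9 gives D_9.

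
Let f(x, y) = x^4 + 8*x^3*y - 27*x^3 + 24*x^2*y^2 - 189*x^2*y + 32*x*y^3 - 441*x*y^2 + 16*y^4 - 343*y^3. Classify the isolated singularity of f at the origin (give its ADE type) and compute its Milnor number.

Type E_6, Milnor number mu = 6.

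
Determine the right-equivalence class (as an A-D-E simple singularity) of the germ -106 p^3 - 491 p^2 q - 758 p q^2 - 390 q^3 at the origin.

The Hessian of f at 0 has rank 0. Corank 2; j^3 = -(2*p + 3*q)*(53*p^2 + 166*p*q + 130*q^2) splits into three distinct lines over C (the quadratic factor has nonzero discriminant), so D_4.

D_{4}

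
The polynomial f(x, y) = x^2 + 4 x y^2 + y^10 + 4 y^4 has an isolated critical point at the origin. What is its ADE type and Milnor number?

The Hessian of f at 0 has rank 1. Corank 1: A-series; mu = 9 gives A_9.

Type A9, Milnor number mu = 9.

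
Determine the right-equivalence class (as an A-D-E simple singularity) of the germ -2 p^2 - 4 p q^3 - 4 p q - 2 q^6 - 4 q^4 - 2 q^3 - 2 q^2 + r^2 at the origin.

A_2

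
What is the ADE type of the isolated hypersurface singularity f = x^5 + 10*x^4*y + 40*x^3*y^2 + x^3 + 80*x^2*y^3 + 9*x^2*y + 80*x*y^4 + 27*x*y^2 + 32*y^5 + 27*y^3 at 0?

E_8

The Hessian of f at 0 is [[0, 0], [0, 0]] with rank 0, so corank 2. A Groebner basis of the Jacobian ideal J(f) in C{x,y} is {y^5, x*y^3 + 11*y^4/4, x^2 + 6*x*y + 9*y^2}; counting standard monomials gives mu = 8. Corank 2; j^3 = (x + 3*y)^3 is a perfect cube, so E-series; the 5-jet and mu = 8 give E_8.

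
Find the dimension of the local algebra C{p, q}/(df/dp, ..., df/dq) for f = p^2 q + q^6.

The Hessian of f at 0 has rank 0. Corank 2; j^3 = p^2*q has shape L^2 M (L != M), so D-series; mu = 7 gives D_7.

7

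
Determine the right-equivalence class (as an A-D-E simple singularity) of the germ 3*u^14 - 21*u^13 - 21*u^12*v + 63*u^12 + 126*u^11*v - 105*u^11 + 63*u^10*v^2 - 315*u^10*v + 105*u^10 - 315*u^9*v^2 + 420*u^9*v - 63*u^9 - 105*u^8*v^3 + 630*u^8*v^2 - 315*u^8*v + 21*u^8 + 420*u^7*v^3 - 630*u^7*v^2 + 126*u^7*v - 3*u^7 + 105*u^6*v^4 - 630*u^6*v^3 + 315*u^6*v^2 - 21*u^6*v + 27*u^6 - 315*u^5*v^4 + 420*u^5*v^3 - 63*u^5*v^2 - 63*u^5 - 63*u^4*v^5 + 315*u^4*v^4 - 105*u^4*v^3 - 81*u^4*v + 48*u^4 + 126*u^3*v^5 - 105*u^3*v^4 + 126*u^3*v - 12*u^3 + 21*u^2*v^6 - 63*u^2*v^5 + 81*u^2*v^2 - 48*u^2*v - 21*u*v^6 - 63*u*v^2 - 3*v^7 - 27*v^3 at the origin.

The Hessian of f at 0 has rank 0. Corank 2; j^3 = -3*(u + v)*(2*u + 3*v)^2 has shape L^2 M (L != M), so D-series; mu = 8 gives D_8.

D_8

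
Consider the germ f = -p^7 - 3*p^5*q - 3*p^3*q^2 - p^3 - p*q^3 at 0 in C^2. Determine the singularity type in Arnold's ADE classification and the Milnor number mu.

The Hessian of f at 0 has rank 0. Corank 2; j^3 = -p^3 is a perfect cube, so E-series; the 4-jet and mu = 7 give E_7.

Type E_7, Milnor number mu = 7.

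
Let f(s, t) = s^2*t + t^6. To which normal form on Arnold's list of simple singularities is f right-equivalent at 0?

D_{7}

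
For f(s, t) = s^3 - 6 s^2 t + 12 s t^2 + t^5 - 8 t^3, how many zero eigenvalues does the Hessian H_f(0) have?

2

Hessian at 0 has rank 0.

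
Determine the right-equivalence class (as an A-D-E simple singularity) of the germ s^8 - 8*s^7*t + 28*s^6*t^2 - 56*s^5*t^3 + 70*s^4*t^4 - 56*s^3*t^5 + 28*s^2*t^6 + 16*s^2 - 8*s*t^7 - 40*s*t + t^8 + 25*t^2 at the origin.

The Hessian of f at 0 is [[32, -40], [-40, 50]] with rank 1, so corank 1. A Groebner basis of the Jacobian ideal J(f) in C{s,t} is {t^7, s - 5*t/4}; counting standard monomials gives mu = 7. Corank 1: A-series; mu = 7 gives A_7.

A7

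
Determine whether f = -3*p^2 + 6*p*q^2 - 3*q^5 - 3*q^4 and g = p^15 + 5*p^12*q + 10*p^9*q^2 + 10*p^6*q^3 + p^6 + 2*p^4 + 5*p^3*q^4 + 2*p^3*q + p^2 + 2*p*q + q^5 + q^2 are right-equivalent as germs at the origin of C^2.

Yes.

The Hessian of f at 0 is [[-6, 0], [0, 0]] with rank 1, so corank 1. A Groebner basis of the Jacobian ideal J(f) in C{p,q} is {p^2, -p + q^2}; counting standard monomials gives mu = 4. Corank 1: A-series; mu = 4 gives A_4. The Hessian of g at 0 is [[2, 2], [2, 2]] with rank 1, so corank 1. A Groebner basis of the Jacobian ideal J(g) in C{p,q} is {-p + q^3 - q, p^2 - q^2, p*q + q^2}; counting standard monomials gives mu = 4. Corank 1: A-series; mu = 4 gives A_4. Both have type A_4, hence right-equivalent.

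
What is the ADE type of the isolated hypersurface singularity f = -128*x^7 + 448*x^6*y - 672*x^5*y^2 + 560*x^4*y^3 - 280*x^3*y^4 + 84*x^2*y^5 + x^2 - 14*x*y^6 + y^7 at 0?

A6

The Hessian of f at 0 is [[2, 0], [0, 0]] with rank 1, so corank 1. A Groebner basis of the Jacobian ideal J(f) in C{x,y} is {y^6, x}; counting standard monomials gives mu = 6. Corank 1: A-series; mu = 6 gives A_6.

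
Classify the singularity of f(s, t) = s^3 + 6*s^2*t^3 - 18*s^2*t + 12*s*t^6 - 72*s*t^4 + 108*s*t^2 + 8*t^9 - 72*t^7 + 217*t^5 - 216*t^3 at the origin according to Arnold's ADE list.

E8

The Hessian of f at 0 has rank 0. Corank 2; j^3 = (s - 6*t)^3 is a perfect cube, so E-series; the 5-jet and mu = 8 give E_8.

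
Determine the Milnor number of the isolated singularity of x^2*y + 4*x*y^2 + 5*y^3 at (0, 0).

4

The Hessian of f at 0 has rank 0. Corank 2; j^3 = y*(x^2 + 4*x*y + 5*y^2) splits into three distinct lines over C (the quadratic factor has nonzero discriminant), so D_4.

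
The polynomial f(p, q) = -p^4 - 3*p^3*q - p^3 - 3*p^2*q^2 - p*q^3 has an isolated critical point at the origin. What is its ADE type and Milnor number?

The Hessian of f at 0 is [[0, 0], [0, 0]] with rank 0, so corank 2. A Groebner basis of the Jacobian ideal J(f) in C{p,q} is {3*p^2 + q^4 + q^3, p^3, p^2*q - p^2 - q^3/3, 2*p^2 + p*q^2 + 2*q^3/3}; counting standard monomials gives mu = 7. Corank 2; j^3 = -p^3 is a perfect cube, so E-series; the 4-jet and mu = 7 give E_7.

Type E_{7}, Milnor number mu = 7.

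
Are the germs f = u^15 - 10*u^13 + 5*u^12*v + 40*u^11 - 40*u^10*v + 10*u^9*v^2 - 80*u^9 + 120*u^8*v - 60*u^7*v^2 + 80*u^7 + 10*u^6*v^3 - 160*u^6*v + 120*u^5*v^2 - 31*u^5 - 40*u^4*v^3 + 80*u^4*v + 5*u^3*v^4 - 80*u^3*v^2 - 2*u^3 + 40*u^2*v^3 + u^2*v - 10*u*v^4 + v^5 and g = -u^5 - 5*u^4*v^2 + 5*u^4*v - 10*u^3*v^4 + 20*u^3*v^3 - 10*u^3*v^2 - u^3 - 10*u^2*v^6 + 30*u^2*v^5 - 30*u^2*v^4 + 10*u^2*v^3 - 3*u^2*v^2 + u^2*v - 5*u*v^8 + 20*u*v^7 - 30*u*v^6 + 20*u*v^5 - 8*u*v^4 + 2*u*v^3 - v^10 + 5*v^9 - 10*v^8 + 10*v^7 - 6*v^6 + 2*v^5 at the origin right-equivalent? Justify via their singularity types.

Yes.

The Hessian of f at 0 is [[0, 0], [0, 0]] with rank 0, so corank 2. A Groebner basis of the Jacobian ideal J(f) in C{u,v} is {u*v/10 + v^4, u*v^2, u^2 - u*v/2}; counting standard monomials gives mu = 6. Corank 2; j^3 = -u^2*(2*u - v) has shape L^2 M (L != M), so D-series; mu = 6 gives D_6. The Hessian of g at 0 is [[0, 0], [0, 0]] with rank 0, so corank 2. A Groebner basis of the Jacobian ideal J(g) in C{u,v} is {u^3, u^2*v, -u^2/4 + u*v^2, -5*u^2/4 + u*v + v^3}; counting standard monomials gives mu = 6. Corank 2; j^3 = -u^2*(u - v) has shape L^2 M (L != M), so D-series; mu = 6 gives D_6. Both have type D_6, hence right-equivalent.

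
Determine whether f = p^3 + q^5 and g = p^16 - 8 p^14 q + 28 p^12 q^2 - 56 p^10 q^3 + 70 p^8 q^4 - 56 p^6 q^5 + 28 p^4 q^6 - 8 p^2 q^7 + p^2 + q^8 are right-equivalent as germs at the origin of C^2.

No.

The Hessian of f at 0 is [[0, 0], [0, 0]] with rank 0, so corank 2. A Groebner basis of the Jacobian ideal J(f) in C{p,q} is {q^4, p^2}; counting standard monomials gives mu = 8. Corank 2; j^3 = p^3 is a perfect cube, so E-series; the 5-jet and mu = 8 give E_8. The Hessian of g at 0 is [[2, 0], [0, 0]] with rank 1, so corank 1. A Groebner basis of the Jacobian ideal J(g) in C{p,q} is {q^7, p}; counting standard monomials gives mu = 7. Corank 1: A-series; mu = 7 gives A_7. f is E_8 but g is A_7, hence not right-equivalent.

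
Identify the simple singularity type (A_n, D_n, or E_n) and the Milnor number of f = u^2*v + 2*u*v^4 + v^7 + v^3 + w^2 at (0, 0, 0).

Type D4, Milnor number mu = 4.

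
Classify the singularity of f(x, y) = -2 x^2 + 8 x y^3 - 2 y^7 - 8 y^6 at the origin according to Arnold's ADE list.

The Hessian of f at 0 has rank 1. Corank 1: A-series; mu = 6 gives A_6.

A_6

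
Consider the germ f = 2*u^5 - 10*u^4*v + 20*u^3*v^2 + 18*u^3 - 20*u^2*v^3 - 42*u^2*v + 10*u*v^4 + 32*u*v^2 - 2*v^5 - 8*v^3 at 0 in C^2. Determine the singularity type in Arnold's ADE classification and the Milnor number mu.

Type D6, Milnor number mu = 6.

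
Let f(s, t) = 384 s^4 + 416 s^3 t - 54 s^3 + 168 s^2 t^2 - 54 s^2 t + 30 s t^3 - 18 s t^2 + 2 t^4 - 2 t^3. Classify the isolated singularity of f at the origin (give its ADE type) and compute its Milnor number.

The Hessian of f at 0 is [[0, 0], [0, 0]] with rank 0, so corank 2. A Groebner basis of the Jacobian ideal J(f) in C{s,t} is {19683*s^2/16 + 6561*s*t/8 + t^4 + 27*t^3/16 + 2187*t^2/16, s^3 - 189*s^2/16 - 63*s*t/8 + t^3/48 - 21*t^2/16, s^2*t + 405*s^2/16 + 135*s*t/8 - 11*t^3/144 + 45*t^2/16, -81*s^2/2 + s*t^2 - 27*s*t + 5*t^3/18 - 9*t^2/2}; counting standard monomials gives mu = 7. Corank 2; j^3 = -2*(3*s + t)^3 is a perfect cube, so E-series; the 4-jet and mu = 7 give E_7.

Type E_7, Milnor number mu = 7.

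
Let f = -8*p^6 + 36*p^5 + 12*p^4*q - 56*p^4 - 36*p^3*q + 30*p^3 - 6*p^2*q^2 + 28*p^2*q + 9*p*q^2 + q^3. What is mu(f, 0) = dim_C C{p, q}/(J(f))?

4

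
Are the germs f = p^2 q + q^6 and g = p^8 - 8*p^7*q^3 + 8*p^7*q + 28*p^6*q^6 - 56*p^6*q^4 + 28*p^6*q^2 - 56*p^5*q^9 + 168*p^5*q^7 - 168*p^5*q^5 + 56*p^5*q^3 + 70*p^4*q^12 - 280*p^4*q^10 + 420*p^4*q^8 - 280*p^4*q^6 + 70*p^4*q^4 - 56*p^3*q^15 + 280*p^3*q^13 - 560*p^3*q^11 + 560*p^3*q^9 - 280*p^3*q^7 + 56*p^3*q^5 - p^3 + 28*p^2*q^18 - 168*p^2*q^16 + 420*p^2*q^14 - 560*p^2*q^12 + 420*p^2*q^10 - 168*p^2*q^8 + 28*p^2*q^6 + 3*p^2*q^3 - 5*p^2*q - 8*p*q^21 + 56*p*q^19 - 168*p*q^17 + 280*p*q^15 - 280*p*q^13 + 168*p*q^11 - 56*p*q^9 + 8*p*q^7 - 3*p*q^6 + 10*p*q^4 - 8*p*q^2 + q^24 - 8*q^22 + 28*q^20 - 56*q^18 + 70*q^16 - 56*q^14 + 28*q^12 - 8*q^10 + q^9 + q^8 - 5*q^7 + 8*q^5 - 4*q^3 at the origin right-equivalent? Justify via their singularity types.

No.

The Hessian of f at 0 has rank 0. Corank 2; j^3 = p^2*q has shape L^2 M (L != M), so D-series; mu = 7 gives D_7. The Hessian of g at 0 has rank 0. Corank 2; j^3 = -(p + q)*(p + 2*q)^2 has shape L^2 M (L != M), so D-series; mu = 9 gives D_9. f is D_7 but g is D_9, hence not right-equivalent.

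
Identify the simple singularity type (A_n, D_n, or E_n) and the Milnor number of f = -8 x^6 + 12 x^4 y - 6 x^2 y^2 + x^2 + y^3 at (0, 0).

Type A_{2}, Milnor number mu = 2.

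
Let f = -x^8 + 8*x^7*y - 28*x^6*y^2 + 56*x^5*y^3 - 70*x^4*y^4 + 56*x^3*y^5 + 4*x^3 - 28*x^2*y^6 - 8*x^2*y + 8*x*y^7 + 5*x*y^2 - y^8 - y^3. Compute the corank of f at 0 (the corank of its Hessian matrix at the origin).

2

Hessian at 0 has rank 0.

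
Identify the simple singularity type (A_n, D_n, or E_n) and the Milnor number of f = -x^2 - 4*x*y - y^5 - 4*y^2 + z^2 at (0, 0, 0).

Type A4, Milnor number mu = 4.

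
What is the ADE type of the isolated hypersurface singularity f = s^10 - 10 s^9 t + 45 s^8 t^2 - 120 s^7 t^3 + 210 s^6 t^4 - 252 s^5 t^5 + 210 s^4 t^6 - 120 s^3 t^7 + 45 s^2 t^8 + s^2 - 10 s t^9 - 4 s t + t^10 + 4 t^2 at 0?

The Hessian of f at 0 has rank 1. Corank 1: A-series; mu = 9 gives A_9.

A9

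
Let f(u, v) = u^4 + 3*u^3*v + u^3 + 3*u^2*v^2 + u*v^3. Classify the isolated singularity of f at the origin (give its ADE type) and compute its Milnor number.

The Hessian of f at 0 is [[0, 0], [0, 0]] with rank 0, so corank 2. A Groebner basis of the Jacobian ideal J(f) in C{u,v} is {3*u^2 + v^4 + v^3, u^3, u^2*v - u^2 - v^3/3, 2*u^2 + u*v^2 + 2*v^3/3}; counting standard monomials gives mu = 7. Corank 2; j^3 = u^3 is a perfect cube, so E-series; the 4-jet and mu = 7 give E_7.

Type E_{7}, Milnor number mu = 7.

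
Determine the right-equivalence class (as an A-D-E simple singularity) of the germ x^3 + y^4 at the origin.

The Hessian of f at 0 has rank 0. Corank 2; j^3 = x^3 is a perfect cube, so E-series; the 4-jet and mu = 6 give E_6.

E6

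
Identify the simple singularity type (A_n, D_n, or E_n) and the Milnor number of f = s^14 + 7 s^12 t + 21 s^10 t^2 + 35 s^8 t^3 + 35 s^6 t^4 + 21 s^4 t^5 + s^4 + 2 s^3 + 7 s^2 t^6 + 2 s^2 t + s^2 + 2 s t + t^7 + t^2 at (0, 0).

Type A_{6}, Milnor number mu = 6.

The Hessian of f at 0 has rank 1. Corank 1: A-series; mu = 6 gives A_6.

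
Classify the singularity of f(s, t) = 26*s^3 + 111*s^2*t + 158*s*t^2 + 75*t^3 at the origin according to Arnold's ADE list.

D_{4}

The Hessian of f at 0 has rank 0. Corank 2; j^3 = (2*s + 3*t)*(13*s^2 + 36*s*t + 25*t^2) splits into three distinct lines over C (the quadratic factor has nonzero discriminant), so D_4.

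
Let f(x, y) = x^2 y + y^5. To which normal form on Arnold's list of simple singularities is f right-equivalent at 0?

The Hessian of f at 0 has rank 0. Corank 2; j^3 = x^2*y has shape L^2 M (L != M), so D-series; mu = 6 gives D_6.

D6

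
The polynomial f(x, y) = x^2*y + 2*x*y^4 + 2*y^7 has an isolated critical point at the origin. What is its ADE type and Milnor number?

The Hessian of f at 0 has rank 0. Corank 2; j^3 = x^2*y has shape L^2 M (L != M), so D-series; mu = 8 gives D_8.

Type D_{8}, Milnor number mu = 8.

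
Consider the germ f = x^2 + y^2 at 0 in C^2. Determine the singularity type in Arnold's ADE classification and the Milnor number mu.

The Hessian of f at 0 has rank 2. Corank 0: nondegenerate Morse point, so A_1.

Type A1, Milnor number mu = 1.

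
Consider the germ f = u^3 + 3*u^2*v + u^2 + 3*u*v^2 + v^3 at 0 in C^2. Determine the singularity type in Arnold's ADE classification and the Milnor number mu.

The Hessian of f at 0 is [[2, 0], [0, 0]] with rank 1, so corank 1. A Groebner basis of the Jacobian ideal J(f) in C{u,v} is {v^2, u}; counting standard monomials gives mu = 2. Corank 1: A-series; mu = 2 gives A_2.

Type A2, Milnor number mu = 2.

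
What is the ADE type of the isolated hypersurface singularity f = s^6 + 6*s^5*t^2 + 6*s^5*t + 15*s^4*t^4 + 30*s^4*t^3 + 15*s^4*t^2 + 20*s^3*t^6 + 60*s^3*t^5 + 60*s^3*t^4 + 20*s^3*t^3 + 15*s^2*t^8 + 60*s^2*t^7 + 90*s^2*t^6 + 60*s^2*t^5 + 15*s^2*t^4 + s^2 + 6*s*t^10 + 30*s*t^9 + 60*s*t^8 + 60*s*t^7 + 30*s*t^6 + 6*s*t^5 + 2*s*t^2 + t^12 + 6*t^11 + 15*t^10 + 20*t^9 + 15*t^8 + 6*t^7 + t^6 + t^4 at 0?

A5

The Hessian of f at 0 is [[2, 0], [0, 0]] with rank 1, so corank 1. A Groebner basis of the Jacobian ideal J(f) in C{s,t} is {s^3, s^2*t, s + t^2}; counting standard monomials gives mu = 5. Corank 1: A-series; mu = 5 gives A_5.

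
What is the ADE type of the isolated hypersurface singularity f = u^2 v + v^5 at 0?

The Hessian of f at 0 is [[0, 0], [0, 0]] with rank 0, so corank 2. A Groebner basis of the Jacobian ideal J(f) in C{u,v} is {u^2/5 + v^4, u^3, u*v}; counting standard monomials gives mu = 6. Corank 2; j^3 = u^2*v has shape L^2 M (L != M), so D-series; mu = 6 gives D_6.

D_6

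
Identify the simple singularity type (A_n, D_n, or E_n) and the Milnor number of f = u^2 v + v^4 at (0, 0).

Type D_5, Milnor number mu = 5.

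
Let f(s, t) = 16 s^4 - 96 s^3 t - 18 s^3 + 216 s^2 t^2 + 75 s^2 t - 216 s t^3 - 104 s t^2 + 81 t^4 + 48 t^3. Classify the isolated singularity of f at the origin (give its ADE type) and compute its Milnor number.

Type D_{5}, Milnor number mu = 5.

The Hessian of f at 0 is [[0, 0], [0, 0]] with rank 0, so corank 2. A Groebner basis of the Jacobian ideal J(f) in C{s,t} is {s*t^2 + 27*s*t/2 - 18*t^2, 81*s*t/8 + t^3 - 27*t^2/2, s^2 - 17*s*t/6 + 2*t^2}; counting standard monomials gives mu = 5. Corank 2; j^3 = -(2*s - 3*t)*(3*s - 4*t)^2 has shape L^2 M (L != M), so D-series; mu = 5 gives D_5.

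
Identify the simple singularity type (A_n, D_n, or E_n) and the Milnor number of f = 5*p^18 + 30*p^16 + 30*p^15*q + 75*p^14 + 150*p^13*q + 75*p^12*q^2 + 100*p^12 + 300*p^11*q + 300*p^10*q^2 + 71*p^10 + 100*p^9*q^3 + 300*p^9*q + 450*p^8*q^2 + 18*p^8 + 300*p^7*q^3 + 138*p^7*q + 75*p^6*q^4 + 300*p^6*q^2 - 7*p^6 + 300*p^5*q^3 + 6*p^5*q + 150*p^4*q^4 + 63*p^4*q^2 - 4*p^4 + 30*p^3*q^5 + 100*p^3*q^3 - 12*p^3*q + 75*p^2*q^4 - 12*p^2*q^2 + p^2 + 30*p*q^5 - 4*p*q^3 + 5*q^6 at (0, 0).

Type A_5, Milnor number mu = 5.

The Hessian of f at 0 has rank 1. Corank 1: A-series; mu = 5 gives A_5.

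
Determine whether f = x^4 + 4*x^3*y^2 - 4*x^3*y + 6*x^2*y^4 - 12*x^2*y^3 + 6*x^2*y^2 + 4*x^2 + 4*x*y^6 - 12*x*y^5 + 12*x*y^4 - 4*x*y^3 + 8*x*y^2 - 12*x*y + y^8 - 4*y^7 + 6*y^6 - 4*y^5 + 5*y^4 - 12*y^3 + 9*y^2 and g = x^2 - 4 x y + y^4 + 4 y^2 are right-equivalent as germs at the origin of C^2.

The Hessian of f at 0 has rank 1. Corank 1: A-series; mu = 3 gives A_3. The Hessian of g at 0 has rank 1. Corank 1: A-series; mu = 3 gives A_3. Both have type A_3, hence right-equivalent.

Yes.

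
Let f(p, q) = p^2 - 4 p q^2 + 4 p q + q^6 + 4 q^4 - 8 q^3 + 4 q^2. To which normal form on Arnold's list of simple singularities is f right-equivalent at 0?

The Hessian of f at 0 has rank 1. Corank 1: A-series; mu = 5 gives A_5.

A_5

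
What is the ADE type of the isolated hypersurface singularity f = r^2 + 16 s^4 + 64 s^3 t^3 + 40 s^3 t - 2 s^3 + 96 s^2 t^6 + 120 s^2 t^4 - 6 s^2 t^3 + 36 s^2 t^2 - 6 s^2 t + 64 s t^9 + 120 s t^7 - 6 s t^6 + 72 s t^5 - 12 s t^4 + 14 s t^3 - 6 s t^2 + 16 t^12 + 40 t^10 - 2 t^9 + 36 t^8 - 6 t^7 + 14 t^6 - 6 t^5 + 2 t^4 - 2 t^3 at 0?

E_7

The Hessian of f at 0 has rank 1. Corank 2; j^3 = -2*(s + t)^3 is a perfect cube, so E-series; the 4-jet and mu = 7 give E_7.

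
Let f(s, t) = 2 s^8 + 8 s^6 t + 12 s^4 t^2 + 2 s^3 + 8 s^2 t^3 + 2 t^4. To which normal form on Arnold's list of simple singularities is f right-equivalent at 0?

E_{6}

The Hessian of f at 0 has rank 0. Corank 2; j^3 = 2*s^3 is a perfect cube, so E-series; the 4-jet and mu = 6 give E_6.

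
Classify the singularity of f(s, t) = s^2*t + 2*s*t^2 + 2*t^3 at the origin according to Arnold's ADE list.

D_4

The Hessian of f at 0 has rank 0. Corank 2; j^3 = t*(s^2 + 2*s*t + 2*t^2) splits into three distinct lines over C (the quadratic factor has nonzero discriminant), so D_4.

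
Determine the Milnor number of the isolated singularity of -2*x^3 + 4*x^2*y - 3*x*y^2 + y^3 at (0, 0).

4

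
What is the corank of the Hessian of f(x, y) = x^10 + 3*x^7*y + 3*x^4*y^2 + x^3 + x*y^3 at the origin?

2

Hessian at 0 has rank 0.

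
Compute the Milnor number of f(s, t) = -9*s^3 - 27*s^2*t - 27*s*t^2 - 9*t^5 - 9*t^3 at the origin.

8

The Hessian of f at 0 is [[0, 0], [0, 0]] with rank 0, so corank 2. A Groebner basis of the Jacobian ideal J(f) in C{s,t} is {t^4, s^2 + 2*s*t + t^2}; counting standard monomials gives mu = 8. Corank 2; j^3 = -9*(s + t)^3 is a perfect cube, so E-series; the 5-jet and mu = 8 give E_8.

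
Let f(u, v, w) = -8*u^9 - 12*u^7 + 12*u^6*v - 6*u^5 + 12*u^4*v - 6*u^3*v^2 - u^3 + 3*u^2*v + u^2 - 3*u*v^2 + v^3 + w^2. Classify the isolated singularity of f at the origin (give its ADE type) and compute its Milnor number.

Type A_{2}, Milnor number mu = 2.

The Hessian of f at 0 has rank 2. Corank 1: A-series; mu = 2 gives A_2.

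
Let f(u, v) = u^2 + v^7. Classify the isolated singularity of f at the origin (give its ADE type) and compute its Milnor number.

Type A_{6}, Milnor number mu = 6.

The Hessian of f at 0 has rank 1. Corank 1: A-series; mu = 6 gives A_6.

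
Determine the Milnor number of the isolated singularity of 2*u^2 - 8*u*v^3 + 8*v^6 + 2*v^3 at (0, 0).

2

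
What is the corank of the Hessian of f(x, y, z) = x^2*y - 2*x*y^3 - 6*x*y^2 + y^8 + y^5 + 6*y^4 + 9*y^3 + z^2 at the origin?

2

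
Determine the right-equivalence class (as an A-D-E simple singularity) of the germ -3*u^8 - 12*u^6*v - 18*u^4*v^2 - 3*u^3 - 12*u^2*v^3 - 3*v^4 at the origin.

E_{6}

The Hessian of f at 0 has rank 0. Corank 2; j^3 = -3*u^3 is a perfect cube, so E-series; the 4-jet and mu = 6 give E_6.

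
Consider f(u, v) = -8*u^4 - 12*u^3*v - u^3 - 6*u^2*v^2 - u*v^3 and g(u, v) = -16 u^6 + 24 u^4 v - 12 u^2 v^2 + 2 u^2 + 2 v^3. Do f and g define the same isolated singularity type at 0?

The Hessian of f at 0 has rank 0. Corank 2; j^3 = -u^3 is a perfect cube, so E-series; the 4-jet and mu = 7 give E_7. The Hessian of g at 0 has rank 1. Corank 1: A-series; mu = 2 gives A_2. f is E_7 but g is A_2, hence not right-equivalent.

No.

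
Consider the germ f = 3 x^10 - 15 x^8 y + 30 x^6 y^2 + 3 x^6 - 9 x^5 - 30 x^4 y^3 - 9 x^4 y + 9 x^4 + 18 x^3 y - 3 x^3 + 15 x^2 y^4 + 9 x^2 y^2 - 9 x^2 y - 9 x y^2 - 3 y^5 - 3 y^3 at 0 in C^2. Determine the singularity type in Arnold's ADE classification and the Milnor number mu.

Type E8, Milnor number mu = 8.

The Hessian of f at 0 has rank 0. Corank 2; j^3 = -3*(x + y)^3 is a perfect cube, so E-series; the 5-jet and mu = 8 give E_8.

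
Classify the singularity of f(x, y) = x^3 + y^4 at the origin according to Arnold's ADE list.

The Hessian of f at 0 has rank 0. Corank 2; j^3 = x^3 is a perfect cube, so E-series; the 4-jet and mu = 6 give E_6.

E6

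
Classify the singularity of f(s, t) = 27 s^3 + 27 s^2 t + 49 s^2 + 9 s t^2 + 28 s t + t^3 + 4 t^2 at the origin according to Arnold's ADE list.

The Hessian of f at 0 has rank 1. Corank 1: A-series; mu = 2 gives A_2.

A_2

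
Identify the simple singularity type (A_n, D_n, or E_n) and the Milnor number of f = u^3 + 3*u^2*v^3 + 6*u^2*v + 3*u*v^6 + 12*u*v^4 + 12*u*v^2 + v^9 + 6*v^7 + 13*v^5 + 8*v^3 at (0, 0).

The Hessian of f at 0 has rank 0. Corank 2; j^3 = (u + 2*v)^3 is a perfect cube, so E-series; the 5-jet and mu = 8 give E_8.

Type E_{8}, Milnor number mu = 8.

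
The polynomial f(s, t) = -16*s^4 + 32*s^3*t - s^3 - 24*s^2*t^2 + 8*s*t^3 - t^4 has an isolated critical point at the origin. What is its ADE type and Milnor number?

Type E_{6}, Milnor number mu = 6.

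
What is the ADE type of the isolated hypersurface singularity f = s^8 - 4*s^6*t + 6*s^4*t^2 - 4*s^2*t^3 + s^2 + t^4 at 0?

A3

The Hessian of f at 0 has rank 1. Corank 1: A-series; mu = 3 gives A_3.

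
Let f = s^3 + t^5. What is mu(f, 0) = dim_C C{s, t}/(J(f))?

8

The Hessian of f at 0 has rank 0. Corank 2; j^3 = s^3 is a perfect cube, so E-series; the 5-jet and mu = 8 give E_8.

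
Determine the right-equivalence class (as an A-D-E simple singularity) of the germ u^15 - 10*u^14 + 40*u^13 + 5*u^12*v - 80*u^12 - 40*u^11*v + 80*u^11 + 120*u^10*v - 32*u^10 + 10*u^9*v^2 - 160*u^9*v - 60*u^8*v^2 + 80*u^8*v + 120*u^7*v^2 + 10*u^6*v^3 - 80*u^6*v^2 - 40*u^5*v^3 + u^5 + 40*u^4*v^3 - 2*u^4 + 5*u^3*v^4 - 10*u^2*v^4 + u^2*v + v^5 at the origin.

D_{6}

The Hessian of f at 0 is [[0, 0], [0, 0]] with rank 0, so corank 2. A Groebner basis of the Jacobian ideal J(f) in C{u,v} is {u^2/5 + v^4, u^3, u*v}; counting standard monomials gives mu = 6. Corank 2; j^3 = u^2*v has shape L^2 M (L != M), so D-series; mu = 6 gives D_6.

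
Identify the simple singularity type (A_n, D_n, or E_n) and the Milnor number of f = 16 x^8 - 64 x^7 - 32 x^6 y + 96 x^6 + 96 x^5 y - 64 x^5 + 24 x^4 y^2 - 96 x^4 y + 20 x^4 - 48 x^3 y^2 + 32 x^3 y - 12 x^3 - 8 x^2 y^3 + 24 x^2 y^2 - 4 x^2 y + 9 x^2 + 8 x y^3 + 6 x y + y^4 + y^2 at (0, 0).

The Hessian of f at 0 is [[18, 6], [6, 2]] with rank 1, so corank 1. A Groebner basis of the Jacobian ideal J(f) in C{x,y} is {x^2 - 3*x/2 - y/2, x*y + 9*x/2 + 3*y/2, -27*x/2 + y^2 - 9*y/2}; counting standard monomials gives mu = 3. Corank 1: A-series; mu = 3 gives A_3.

Type A_3, Milnor number mu = 3.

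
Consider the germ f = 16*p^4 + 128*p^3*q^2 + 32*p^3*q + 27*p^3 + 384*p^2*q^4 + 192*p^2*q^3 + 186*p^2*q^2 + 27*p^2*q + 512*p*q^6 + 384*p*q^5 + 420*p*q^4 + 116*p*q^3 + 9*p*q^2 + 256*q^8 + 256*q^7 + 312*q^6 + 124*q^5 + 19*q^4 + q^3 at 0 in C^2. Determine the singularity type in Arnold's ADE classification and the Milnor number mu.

Type E_6, Milnor number mu = 6.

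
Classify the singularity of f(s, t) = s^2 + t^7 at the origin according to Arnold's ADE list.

The Hessian of f at 0 has rank 1. Corank 1: A-series; mu = 6 gives A_6.

A6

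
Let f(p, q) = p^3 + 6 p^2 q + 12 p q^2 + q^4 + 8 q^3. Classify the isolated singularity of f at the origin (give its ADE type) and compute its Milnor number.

Type E_6, Milnor number mu = 6.

The Hessian of f at 0 has rank 0. Corank 2; j^3 = (p + 2*q)^3 is a perfect cube, so E-series; the 4-jet and mu = 6 give E_6.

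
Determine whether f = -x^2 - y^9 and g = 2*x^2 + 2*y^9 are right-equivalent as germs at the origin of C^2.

Yes.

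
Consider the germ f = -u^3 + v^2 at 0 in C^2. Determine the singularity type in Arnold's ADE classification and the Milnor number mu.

The Hessian of f at 0 has rank 1. Corank 1: A-series; mu = 2 gives A_2.

Type A_2, Milnor number mu = 2.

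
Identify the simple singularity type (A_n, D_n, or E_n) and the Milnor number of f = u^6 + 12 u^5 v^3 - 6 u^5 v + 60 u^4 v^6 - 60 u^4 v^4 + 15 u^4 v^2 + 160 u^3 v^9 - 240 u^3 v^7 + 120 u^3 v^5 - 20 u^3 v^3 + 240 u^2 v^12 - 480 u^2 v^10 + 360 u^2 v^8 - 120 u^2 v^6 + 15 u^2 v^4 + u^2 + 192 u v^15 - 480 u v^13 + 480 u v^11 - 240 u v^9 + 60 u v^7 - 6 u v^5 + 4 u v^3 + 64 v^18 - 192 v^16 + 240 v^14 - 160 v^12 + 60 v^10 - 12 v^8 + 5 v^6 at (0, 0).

Type A_{5}, Milnor number mu = 5.

The Hessian of f at 0 is [[2, 0], [0, 0]] with rank 1, so corank 1. A Groebner basis of the Jacobian ideal J(f) in C{u,v} is {u*v^2, u/2 + v^3, u^2}; counting standard monomials gives mu = 5. Corank 1: A-series; mu = 5 gives A_5.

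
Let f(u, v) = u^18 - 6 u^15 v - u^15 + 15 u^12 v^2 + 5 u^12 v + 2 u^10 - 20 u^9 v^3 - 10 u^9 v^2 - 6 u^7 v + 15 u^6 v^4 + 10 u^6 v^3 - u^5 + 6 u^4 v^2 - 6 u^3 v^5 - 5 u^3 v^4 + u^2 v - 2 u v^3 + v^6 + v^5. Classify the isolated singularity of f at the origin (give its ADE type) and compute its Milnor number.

Type D7, Milnor number mu = 7.

The Hessian of f at 0 has rank 0. Corank 2; j^3 = u^2*v has shape L^2 M (L != M), so D-series; mu = 7 gives D_7.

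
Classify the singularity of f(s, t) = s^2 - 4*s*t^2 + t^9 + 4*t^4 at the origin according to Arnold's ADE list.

The Hessian of f at 0 has rank 1. Corank 1: A-series; mu = 8 gives A_8.

A_8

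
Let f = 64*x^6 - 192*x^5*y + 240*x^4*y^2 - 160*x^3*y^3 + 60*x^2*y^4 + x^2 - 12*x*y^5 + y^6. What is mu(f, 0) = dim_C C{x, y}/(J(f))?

The Hessian of f at 0 has rank 1. Corank 1: A-series; mu = 5 gives A_5.

5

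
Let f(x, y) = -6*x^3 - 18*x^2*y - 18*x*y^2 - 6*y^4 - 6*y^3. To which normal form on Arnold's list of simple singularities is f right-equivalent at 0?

The Hessian of f at 0 has rank 0. Corank 2; j^3 = -6*(x + y)^3 is a perfect cube, so E-series; the 4-jet and mu = 6 give E_6.

E6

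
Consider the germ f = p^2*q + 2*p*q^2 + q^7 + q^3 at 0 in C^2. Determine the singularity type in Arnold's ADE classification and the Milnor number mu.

Type D_{8}, Milnor number mu = 8.

The Hessian of f at 0 has rank 0. Corank 2; j^3 = q*(p + q)^2 has shape L^2 M (L != M), so D-series; mu = 8 gives D_8.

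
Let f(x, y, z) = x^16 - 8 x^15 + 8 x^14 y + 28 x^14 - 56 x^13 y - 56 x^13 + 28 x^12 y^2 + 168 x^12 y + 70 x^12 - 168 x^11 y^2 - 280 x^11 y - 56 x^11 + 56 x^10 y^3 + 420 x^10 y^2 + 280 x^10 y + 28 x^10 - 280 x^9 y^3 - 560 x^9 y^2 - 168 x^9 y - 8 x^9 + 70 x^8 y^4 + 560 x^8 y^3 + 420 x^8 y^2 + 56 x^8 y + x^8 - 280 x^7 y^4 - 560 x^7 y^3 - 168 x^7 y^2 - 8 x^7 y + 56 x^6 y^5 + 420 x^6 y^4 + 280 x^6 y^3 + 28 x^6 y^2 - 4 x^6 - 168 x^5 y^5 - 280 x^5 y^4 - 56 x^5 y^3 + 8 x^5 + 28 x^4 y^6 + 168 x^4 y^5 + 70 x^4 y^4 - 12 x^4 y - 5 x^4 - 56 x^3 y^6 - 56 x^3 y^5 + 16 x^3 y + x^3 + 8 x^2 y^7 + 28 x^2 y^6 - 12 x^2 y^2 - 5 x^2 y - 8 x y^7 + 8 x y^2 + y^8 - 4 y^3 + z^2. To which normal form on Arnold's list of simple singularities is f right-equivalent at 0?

D_9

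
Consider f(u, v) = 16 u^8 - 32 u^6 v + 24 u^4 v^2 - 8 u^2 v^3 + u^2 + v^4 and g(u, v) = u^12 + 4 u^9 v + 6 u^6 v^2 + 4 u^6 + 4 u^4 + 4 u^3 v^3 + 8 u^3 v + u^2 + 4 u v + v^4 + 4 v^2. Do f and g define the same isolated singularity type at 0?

Yes.

The Hessian of f at 0 is [[2, 0], [0, 0]] with rank 1, so corank 1. A Groebner basis of the Jacobian ideal J(f) in C{u,v} is {v^3, u}; counting standard monomials gives mu = 3. Corank 1: A-series; mu = 3 gives A_3. The Hessian of g at 0 is [[2, 4], [4, 8]] with rank 1, so corank 1. A Groebner basis of the Jacobian ideal J(g) in C{u,v} is {v^3, u + 2*v}; counting standard monomials gives mu = 3. Corank 1: A-series; mu = 3 gives A_3. Both have type A_3, hence right-equivalent.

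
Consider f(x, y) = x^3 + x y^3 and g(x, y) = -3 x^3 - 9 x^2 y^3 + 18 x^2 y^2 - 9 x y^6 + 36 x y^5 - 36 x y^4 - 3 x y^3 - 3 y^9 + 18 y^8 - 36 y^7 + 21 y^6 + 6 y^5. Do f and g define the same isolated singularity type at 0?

Yes.

The Hessian of f at 0 has rank 0. Corank 2; j^3 = x^3 is a perfect cube, so E-series; the 4-jet and mu = 7 give E_7. The Hessian of g at 0 has rank 0. Corank 2; j^3 = -3*x^3 is a perfect cube, so E-series; the 4-jet and mu = 7 give E_7. Both have type E_7, hence right-equivalent.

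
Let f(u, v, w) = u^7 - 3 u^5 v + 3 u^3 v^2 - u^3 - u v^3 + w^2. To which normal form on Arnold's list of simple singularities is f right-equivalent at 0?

E_{7}

The Hessian of f at 0 is [[0, 0, 0], [0, 0, 0], [0, 0, 2]] with rank 1, so corank 2. A Groebner basis of the Jacobian ideal J(f) in C{u,v,w} is {u^3, u*v^2, 3*u^2 + v^3, w}; counting standard monomials gives mu = 7. Corank 2; j^3 = -u^3 is a perfect cube, so E-series; the 4-jet and mu = 7 give E_7.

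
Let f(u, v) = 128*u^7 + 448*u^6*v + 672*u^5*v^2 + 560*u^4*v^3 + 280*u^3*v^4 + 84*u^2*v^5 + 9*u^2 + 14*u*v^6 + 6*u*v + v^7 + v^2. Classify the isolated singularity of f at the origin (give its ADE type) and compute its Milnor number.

The Hessian of f at 0 has rank 1. Corank 1: A-series; mu = 6 gives A_6.

Type A_{6}, Milnor number mu = 6.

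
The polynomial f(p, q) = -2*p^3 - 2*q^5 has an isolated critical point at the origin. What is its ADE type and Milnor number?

Type E_{8}, Milnor number mu = 8.

The Hessian of f at 0 is [[0, 0], [0, 0]] with rank 0, so corank 2. A Groebner basis of the Jacobian ideal J(f) in C{p,q} is {q^4, p^2}; counting standard monomials gives mu = 8. Corank 2; j^3 = -2*p^3 is a perfect cube, so E-series; the 5-jet and mu = 8 give E_8.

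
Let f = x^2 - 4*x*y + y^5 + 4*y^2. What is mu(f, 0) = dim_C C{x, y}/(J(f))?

4

The Hessian of f at 0 is [[2, -4], [-4, 8]] with rank 1, so corank 1. A Groebner basis of the Jacobian ideal J(f) in C{x,y} is {y^4, x - 2*y}; counting standard monomials gives mu = 4. Corank 1: A-series; mu = 4 gives A_4.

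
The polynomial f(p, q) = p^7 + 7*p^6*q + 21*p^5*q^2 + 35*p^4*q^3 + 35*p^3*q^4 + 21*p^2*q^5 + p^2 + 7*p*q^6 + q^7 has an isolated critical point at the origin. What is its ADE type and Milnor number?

Type A6, Milnor number mu = 6.

The Hessian of f at 0 is [[2, 0], [0, 0]] with rank 1, so corank 1. A Groebner basis of the Jacobian ideal J(f) in C{p,q} is {q^6, p}; counting standard monomials gives mu = 6. Corank 1: A-series; mu = 6 gives A_6.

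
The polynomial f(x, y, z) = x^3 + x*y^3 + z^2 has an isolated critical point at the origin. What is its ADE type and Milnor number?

Type E_7, Milnor number mu = 7.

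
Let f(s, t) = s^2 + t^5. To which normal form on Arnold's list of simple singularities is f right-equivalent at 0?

The Hessian of f at 0 is [[2, 0], [0, 0]] with rank 1, so corank 1. A Groebner basis of the Jacobian ideal J(f) in C{s,t} is {t^4, s}; counting standard monomials gives mu = 4. Corank 1: A-series; mu = 4 gives A_4.

A_4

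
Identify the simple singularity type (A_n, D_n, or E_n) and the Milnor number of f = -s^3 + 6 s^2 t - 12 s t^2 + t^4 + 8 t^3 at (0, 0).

Type E6, Milnor number mu = 6.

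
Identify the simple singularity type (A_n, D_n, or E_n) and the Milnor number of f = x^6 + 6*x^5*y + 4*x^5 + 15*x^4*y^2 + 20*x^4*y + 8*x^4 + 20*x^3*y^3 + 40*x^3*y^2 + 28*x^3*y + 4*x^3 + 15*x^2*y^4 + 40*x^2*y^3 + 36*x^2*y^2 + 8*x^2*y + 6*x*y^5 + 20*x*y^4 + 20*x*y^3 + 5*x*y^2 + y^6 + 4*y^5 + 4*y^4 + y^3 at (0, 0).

Type D7, Milnor number mu = 7.

The Hessian of f at 0 has rank 0. Corank 2; j^3 = (x + y)*(2*x + y)^2 has shape L^2 M (L != M), so D-series; mu = 7 gives D_7.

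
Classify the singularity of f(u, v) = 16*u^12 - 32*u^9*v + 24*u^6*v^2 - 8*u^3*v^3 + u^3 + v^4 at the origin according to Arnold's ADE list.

E_6

The Hessian of f at 0 has rank 0. Corank 2; j^3 = u^3 is a perfect cube, so E-series; the 4-jet and mu = 6 give E_6.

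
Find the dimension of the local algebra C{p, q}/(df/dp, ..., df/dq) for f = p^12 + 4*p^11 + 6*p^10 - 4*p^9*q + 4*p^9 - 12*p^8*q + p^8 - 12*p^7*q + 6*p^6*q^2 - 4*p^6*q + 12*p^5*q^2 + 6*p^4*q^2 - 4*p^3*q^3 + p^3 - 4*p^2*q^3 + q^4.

The Hessian of f at 0 has rank 0. Corank 2; j^3 = p^3 is a perfect cube, so E-series; the 4-jet and mu = 6 give E_6.

6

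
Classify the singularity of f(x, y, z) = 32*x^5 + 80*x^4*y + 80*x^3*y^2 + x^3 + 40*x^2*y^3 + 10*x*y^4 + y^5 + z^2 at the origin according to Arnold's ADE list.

E_8

The Hessian of f at 0 is [[0, 0, 0], [0, 0, 0], [0, 0, 2]] with rank 1, so corank 2. A Groebner basis of the Jacobian ideal J(f) in C{x,y,z} is {y^5, x*y^3 + y^4/8, x^2, z}; counting standard monomials gives mu = 8. Corank 2; j^3 = x^3 is a perfect cube, so E-series; the 5-jet and mu = 8 give E_8.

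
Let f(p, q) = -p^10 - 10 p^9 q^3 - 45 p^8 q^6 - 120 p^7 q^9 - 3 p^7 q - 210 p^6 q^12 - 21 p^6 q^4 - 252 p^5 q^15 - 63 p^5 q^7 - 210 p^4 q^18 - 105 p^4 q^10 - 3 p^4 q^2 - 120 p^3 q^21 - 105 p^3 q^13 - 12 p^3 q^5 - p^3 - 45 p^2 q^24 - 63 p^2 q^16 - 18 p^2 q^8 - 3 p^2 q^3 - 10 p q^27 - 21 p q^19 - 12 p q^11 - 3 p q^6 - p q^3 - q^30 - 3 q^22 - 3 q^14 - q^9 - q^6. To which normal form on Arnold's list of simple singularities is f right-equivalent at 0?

E_7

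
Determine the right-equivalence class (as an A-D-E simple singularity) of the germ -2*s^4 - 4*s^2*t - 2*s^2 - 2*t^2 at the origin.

The Hessian of f at 0 is [[-4, 0], [0, -4]] with rank 2, so corank 0. A Groebner basis of the Jacobian ideal J(f) in C{s,t} is {s, t}; counting standard monomials gives mu = 1. Corank 0: nondegenerate Morse point, so A_1.

A1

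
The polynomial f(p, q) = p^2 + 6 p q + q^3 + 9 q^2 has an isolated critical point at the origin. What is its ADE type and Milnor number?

Type A2, Milnor number mu = 2.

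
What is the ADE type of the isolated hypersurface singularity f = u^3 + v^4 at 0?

E_{6}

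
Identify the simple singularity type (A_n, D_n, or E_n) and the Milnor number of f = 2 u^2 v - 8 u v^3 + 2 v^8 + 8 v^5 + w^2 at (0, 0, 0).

Type D_9, Milnor number mu = 9.

The Hessian of f at 0 has rank 1. Corank 2; j^3 = 2*u^2*v has shape L^2 M (L != M), so D-series; mu = 9 gives D_9.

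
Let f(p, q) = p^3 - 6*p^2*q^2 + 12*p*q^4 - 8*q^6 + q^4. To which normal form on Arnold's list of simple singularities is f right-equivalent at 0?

The Hessian of f at 0 has rank 0. Corank 2; j^3 = p^3 is a perfect cube, so E-series; the 4-jet and mu = 6 give E_6.

E_6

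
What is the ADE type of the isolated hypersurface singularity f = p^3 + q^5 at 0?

E_{8}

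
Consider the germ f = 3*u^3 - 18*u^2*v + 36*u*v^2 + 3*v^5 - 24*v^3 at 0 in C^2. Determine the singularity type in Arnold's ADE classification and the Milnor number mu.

Type E_8, Milnor number mu = 8.

The Hessian of f at 0 has rank 0. Corank 2; j^3 = 3*(u - 2*v)^3 is a perfect cube, so E-series; the 5-jet and mu = 8 give E_8.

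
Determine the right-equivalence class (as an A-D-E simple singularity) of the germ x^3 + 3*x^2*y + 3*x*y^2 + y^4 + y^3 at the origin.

The Hessian of f at 0 has rank 0. Corank 2; j^3 = (x + y)^3 is a perfect cube, so E-series; the 4-jet and mu = 6 give E_6.

E6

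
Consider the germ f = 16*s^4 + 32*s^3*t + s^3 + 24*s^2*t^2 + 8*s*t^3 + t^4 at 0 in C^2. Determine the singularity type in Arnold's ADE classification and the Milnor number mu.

Type E_6, Milnor number mu = 6.

The Hessian of f at 0 is [[0, 0], [0, 0]] with rank 0, so corank 2. A Groebner basis of the Jacobian ideal J(f) in C{s,t} is {t^4, s*t^2 + t^3/6, s^2}; counting standard monomials gives mu = 6. Corank 2; j^3 = s^3 is a perfect cube, so E-series; the 4-jet and mu = 6 give E_6.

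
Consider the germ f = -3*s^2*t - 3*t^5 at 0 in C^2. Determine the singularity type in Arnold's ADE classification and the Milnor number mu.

Type D6, Milnor number mu = 6.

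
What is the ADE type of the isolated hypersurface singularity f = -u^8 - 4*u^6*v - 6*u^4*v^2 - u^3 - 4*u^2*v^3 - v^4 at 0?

The Hessian of f at 0 has rank 0. Corank 2; j^3 = -u^3 is a perfect cube, so E-series; the 4-jet and mu = 6 give E_6.

E6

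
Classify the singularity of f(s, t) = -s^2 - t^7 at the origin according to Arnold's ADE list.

A6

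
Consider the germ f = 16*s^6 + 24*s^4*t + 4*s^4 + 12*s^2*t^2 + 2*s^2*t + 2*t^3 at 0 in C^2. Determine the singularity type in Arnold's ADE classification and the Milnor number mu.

The Hessian of f at 0 has rank 0. Corank 2; j^3 = 2*t*(s^2 + t^2) splits into three distinct lines over C (the quadratic factor has nonzero discriminant), so D_4.

Type D_{4}, Milnor number mu = 4.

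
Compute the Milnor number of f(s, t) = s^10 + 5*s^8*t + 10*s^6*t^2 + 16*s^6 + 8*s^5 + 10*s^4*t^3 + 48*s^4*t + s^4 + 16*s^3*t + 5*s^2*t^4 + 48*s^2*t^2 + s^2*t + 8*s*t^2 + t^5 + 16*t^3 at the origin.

6

The Hessian of f at 0 has rank 0. Corank 2; j^3 = t*(s + 4*t)^2 has shape L^2 M (L != M), so D-series; mu = 6 gives D_6.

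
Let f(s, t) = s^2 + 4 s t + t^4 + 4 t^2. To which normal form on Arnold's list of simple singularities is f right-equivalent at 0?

A_{3}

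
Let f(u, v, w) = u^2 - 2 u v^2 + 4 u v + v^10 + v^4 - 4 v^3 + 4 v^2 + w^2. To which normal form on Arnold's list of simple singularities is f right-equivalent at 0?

A_{9}

The Hessian of f at 0 is [[2, 4, 0], [4, 8, 0], [0, 0, 2]] with rank 2, so corank 1. A Groebner basis of the Jacobian ideal J(f) in C{u,v,w} is {u^5 - 40*u^4 - 240*u^3*v - 560*u^3 - 1728*u^2*v - 1472*u^2 - 3456*u*v - 1024*u - 2048*v, u^4*v + 8*u^4 + 40*u^3*v + 80*u^3 + 240*u^2*v + 192*u^2 + 448*u*v + 128*u + 256*v, -u + v^2 - 2*v, w}; counting standard monomials gives mu = 9. Corank 1: A-series; mu = 9 gives A_9.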